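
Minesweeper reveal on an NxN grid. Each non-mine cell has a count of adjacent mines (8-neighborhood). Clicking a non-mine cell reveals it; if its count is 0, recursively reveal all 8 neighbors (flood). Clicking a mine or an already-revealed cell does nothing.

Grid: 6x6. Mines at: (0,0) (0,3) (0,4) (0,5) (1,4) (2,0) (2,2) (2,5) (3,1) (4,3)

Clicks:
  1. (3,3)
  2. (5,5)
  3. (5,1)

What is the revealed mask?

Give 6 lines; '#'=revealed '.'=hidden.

Click 1 (3,3) count=2: revealed 1 new [(3,3)] -> total=1
Click 2 (5,5) count=0: revealed 6 new [(3,4) (3,5) (4,4) (4,5) (5,4) (5,5)] -> total=7
Click 3 (5,1) count=0: revealed 6 new [(4,0) (4,1) (4,2) (5,0) (5,1) (5,2)] -> total=13

Answer: ......
......
......
...###
###.##
###.##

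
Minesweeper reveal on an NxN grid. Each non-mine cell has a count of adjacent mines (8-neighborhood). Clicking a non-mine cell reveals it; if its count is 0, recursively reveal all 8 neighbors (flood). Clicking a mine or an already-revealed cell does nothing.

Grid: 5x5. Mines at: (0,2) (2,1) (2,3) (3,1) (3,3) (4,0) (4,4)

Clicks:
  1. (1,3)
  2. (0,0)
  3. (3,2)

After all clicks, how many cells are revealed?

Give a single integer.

Answer: 6

Derivation:
Click 1 (1,3) count=2: revealed 1 new [(1,3)] -> total=1
Click 2 (0,0) count=0: revealed 4 new [(0,0) (0,1) (1,0) (1,1)] -> total=5
Click 3 (3,2) count=4: revealed 1 new [(3,2)] -> total=6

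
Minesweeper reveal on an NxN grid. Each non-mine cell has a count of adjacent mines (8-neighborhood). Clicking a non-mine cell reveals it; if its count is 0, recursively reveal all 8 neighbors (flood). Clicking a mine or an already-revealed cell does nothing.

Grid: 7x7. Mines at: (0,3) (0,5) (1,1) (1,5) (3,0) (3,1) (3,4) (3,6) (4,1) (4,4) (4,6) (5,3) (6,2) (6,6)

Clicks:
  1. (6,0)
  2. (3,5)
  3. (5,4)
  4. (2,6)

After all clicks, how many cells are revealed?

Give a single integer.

Answer: 7

Derivation:
Click 1 (6,0) count=0: revealed 4 new [(5,0) (5,1) (6,0) (6,1)] -> total=4
Click 2 (3,5) count=4: revealed 1 new [(3,5)] -> total=5
Click 3 (5,4) count=2: revealed 1 new [(5,4)] -> total=6
Click 4 (2,6) count=2: revealed 1 new [(2,6)] -> total=7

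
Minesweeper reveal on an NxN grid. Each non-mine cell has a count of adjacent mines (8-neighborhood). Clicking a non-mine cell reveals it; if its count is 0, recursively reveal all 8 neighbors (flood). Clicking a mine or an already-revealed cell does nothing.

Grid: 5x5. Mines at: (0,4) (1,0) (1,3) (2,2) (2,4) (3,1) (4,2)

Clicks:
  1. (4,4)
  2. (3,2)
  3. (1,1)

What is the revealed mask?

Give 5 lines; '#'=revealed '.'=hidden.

Answer: .....
.#...
.....
..###
...##

Derivation:
Click 1 (4,4) count=0: revealed 4 new [(3,3) (3,4) (4,3) (4,4)] -> total=4
Click 2 (3,2) count=3: revealed 1 new [(3,2)] -> total=5
Click 3 (1,1) count=2: revealed 1 new [(1,1)] -> total=6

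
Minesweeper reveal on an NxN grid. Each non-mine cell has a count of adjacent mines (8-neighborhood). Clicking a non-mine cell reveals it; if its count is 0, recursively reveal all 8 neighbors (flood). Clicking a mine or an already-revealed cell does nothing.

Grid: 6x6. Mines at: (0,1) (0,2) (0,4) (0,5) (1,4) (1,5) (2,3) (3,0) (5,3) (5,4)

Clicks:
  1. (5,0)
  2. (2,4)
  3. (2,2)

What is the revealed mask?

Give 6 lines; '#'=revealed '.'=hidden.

Answer: ......
......
..#.#.
......
###...
###...

Derivation:
Click 1 (5,0) count=0: revealed 6 new [(4,0) (4,1) (4,2) (5,0) (5,1) (5,2)] -> total=6
Click 2 (2,4) count=3: revealed 1 new [(2,4)] -> total=7
Click 3 (2,2) count=1: revealed 1 new [(2,2)] -> total=8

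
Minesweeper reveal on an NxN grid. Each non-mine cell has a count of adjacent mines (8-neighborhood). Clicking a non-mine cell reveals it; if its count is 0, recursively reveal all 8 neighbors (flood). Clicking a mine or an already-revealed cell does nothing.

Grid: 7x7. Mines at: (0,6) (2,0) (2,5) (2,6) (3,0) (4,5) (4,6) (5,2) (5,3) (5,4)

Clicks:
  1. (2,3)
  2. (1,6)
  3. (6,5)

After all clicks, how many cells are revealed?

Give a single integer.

Answer: 26

Derivation:
Click 1 (2,3) count=0: revealed 24 new [(0,0) (0,1) (0,2) (0,3) (0,4) (0,5) (1,0) (1,1) (1,2) (1,3) (1,4) (1,5) (2,1) (2,2) (2,3) (2,4) (3,1) (3,2) (3,3) (3,4) (4,1) (4,2) (4,3) (4,4)] -> total=24
Click 2 (1,6) count=3: revealed 1 new [(1,6)] -> total=25
Click 3 (6,5) count=1: revealed 1 new [(6,5)] -> total=26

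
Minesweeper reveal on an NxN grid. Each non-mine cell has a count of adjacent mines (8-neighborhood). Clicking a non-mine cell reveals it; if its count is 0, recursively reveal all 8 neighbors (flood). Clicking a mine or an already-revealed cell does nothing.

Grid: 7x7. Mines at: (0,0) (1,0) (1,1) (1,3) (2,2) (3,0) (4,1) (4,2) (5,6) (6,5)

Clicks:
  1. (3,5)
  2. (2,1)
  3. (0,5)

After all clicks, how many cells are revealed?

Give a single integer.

Answer: 22

Derivation:
Click 1 (3,5) count=0: revealed 21 new [(0,4) (0,5) (0,6) (1,4) (1,5) (1,6) (2,3) (2,4) (2,5) (2,6) (3,3) (3,4) (3,5) (3,6) (4,3) (4,4) (4,5) (4,6) (5,3) (5,4) (5,5)] -> total=21
Click 2 (2,1) count=4: revealed 1 new [(2,1)] -> total=22
Click 3 (0,5) count=0: revealed 0 new [(none)] -> total=22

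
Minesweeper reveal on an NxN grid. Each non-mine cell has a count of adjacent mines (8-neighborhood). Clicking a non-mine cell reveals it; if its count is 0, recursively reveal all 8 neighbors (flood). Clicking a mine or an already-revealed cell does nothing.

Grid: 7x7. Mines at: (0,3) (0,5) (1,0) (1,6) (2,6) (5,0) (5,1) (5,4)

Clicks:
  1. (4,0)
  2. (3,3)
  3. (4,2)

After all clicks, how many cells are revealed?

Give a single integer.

Click 1 (4,0) count=2: revealed 1 new [(4,0)] -> total=1
Click 2 (3,3) count=0: revealed 22 new [(1,1) (1,2) (1,3) (1,4) (1,5) (2,0) (2,1) (2,2) (2,3) (2,4) (2,5) (3,0) (3,1) (3,2) (3,3) (3,4) (3,5) (4,1) (4,2) (4,3) (4,4) (4,5)] -> total=23
Click 3 (4,2) count=1: revealed 0 new [(none)] -> total=23

Answer: 23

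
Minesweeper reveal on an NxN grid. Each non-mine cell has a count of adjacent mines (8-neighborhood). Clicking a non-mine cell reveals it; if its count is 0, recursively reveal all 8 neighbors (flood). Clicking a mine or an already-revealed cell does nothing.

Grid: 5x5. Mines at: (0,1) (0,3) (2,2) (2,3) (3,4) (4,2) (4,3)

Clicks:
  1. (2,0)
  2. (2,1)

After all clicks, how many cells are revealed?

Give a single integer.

Answer: 8

Derivation:
Click 1 (2,0) count=0: revealed 8 new [(1,0) (1,1) (2,0) (2,1) (3,0) (3,1) (4,0) (4,1)] -> total=8
Click 2 (2,1) count=1: revealed 0 new [(none)] -> total=8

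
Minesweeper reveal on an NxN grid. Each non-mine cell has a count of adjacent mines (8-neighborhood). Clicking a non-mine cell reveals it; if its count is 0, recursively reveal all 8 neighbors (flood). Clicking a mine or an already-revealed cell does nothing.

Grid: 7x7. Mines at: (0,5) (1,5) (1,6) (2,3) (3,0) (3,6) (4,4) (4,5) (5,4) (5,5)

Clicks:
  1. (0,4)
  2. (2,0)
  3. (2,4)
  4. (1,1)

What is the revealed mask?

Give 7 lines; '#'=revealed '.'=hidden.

Click 1 (0,4) count=2: revealed 1 new [(0,4)] -> total=1
Click 2 (2,0) count=1: revealed 1 new [(2,0)] -> total=2
Click 3 (2,4) count=2: revealed 1 new [(2,4)] -> total=3
Click 4 (1,1) count=0: revealed 11 new [(0,0) (0,1) (0,2) (0,3) (1,0) (1,1) (1,2) (1,3) (1,4) (2,1) (2,2)] -> total=14

Answer: #####..
#####..
###.#..
.......
.......
.......
.......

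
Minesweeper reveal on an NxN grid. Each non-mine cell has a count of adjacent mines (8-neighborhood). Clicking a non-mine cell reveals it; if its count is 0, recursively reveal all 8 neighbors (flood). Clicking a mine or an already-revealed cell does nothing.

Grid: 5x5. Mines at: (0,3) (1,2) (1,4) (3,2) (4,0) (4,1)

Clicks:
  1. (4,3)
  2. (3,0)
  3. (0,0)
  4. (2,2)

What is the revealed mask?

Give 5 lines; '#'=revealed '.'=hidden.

Click 1 (4,3) count=1: revealed 1 new [(4,3)] -> total=1
Click 2 (3,0) count=2: revealed 1 new [(3,0)] -> total=2
Click 3 (0,0) count=0: revealed 7 new [(0,0) (0,1) (1,0) (1,1) (2,0) (2,1) (3,1)] -> total=9
Click 4 (2,2) count=2: revealed 1 new [(2,2)] -> total=10

Answer: ##...
##...
###..
##...
...#.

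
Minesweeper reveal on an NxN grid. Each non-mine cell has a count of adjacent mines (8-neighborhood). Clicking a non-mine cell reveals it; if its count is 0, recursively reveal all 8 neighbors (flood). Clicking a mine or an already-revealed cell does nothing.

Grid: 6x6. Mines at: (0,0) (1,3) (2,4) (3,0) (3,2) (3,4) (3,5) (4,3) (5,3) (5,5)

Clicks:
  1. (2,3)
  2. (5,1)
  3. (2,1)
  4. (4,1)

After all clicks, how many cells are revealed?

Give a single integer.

Answer: 8

Derivation:
Click 1 (2,3) count=4: revealed 1 new [(2,3)] -> total=1
Click 2 (5,1) count=0: revealed 6 new [(4,0) (4,1) (4,2) (5,0) (5,1) (5,2)] -> total=7
Click 3 (2,1) count=2: revealed 1 new [(2,1)] -> total=8
Click 4 (4,1) count=2: revealed 0 new [(none)] -> total=8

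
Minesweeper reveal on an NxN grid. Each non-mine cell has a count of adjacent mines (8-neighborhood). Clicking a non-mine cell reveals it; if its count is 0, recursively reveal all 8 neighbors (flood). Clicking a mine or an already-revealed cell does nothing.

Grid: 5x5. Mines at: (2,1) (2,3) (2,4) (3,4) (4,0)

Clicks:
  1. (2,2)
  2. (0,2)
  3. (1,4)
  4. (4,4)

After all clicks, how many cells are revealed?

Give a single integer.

Click 1 (2,2) count=2: revealed 1 new [(2,2)] -> total=1
Click 2 (0,2) count=0: revealed 10 new [(0,0) (0,1) (0,2) (0,3) (0,4) (1,0) (1,1) (1,2) (1,3) (1,4)] -> total=11
Click 3 (1,4) count=2: revealed 0 new [(none)] -> total=11
Click 4 (4,4) count=1: revealed 1 new [(4,4)] -> total=12

Answer: 12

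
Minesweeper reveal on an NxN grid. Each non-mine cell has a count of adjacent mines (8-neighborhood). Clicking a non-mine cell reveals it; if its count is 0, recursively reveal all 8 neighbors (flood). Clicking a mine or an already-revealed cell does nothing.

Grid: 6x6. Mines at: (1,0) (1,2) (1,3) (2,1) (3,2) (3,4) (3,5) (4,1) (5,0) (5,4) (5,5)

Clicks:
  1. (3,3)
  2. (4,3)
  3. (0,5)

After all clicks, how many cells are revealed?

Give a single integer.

Click 1 (3,3) count=2: revealed 1 new [(3,3)] -> total=1
Click 2 (4,3) count=3: revealed 1 new [(4,3)] -> total=2
Click 3 (0,5) count=0: revealed 6 new [(0,4) (0,5) (1,4) (1,5) (2,4) (2,5)] -> total=8

Answer: 8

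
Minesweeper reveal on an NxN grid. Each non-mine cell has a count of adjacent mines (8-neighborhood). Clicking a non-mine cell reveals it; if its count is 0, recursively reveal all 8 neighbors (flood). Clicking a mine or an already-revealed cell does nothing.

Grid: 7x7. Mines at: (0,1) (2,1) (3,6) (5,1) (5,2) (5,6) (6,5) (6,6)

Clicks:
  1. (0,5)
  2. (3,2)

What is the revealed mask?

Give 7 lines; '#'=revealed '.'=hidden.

Answer: ..#####
..#####
..#####
..####.
..####.
...###.
.......

Derivation:
Click 1 (0,5) count=0: revealed 26 new [(0,2) (0,3) (0,4) (0,5) (0,6) (1,2) (1,3) (1,4) (1,5) (1,6) (2,2) (2,3) (2,4) (2,5) (2,6) (3,2) (3,3) (3,4) (3,5) (4,2) (4,3) (4,4) (4,5) (5,3) (5,4) (5,5)] -> total=26
Click 2 (3,2) count=1: revealed 0 new [(none)] -> total=26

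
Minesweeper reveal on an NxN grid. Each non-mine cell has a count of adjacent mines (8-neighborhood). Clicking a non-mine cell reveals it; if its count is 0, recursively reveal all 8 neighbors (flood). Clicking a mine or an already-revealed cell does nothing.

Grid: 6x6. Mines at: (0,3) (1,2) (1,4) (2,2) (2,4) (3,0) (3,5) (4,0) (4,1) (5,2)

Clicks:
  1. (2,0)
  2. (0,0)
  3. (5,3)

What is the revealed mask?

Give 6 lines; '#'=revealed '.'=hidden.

Click 1 (2,0) count=1: revealed 1 new [(2,0)] -> total=1
Click 2 (0,0) count=0: revealed 5 new [(0,0) (0,1) (1,0) (1,1) (2,1)] -> total=6
Click 3 (5,3) count=1: revealed 1 new [(5,3)] -> total=7

Answer: ##....
##....
##....
......
......
...#..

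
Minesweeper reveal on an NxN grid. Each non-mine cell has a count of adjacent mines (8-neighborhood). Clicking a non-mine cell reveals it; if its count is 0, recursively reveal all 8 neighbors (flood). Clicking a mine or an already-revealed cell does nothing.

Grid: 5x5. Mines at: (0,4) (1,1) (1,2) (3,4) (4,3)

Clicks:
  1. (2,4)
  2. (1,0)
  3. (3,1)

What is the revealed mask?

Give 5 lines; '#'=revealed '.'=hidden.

Click 1 (2,4) count=1: revealed 1 new [(2,4)] -> total=1
Click 2 (1,0) count=1: revealed 1 new [(1,0)] -> total=2
Click 3 (3,1) count=0: revealed 9 new [(2,0) (2,1) (2,2) (3,0) (3,1) (3,2) (4,0) (4,1) (4,2)] -> total=11

Answer: .....
#....
###.#
###..
###..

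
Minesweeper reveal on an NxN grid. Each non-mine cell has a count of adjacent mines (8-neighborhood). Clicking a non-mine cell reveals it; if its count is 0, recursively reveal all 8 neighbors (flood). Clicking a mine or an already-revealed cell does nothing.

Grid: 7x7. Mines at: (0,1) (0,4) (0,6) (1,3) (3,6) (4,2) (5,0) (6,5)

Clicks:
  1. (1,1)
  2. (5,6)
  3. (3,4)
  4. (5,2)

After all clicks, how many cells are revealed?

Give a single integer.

Answer: 15

Derivation:
Click 1 (1,1) count=1: revealed 1 new [(1,1)] -> total=1
Click 2 (5,6) count=1: revealed 1 new [(5,6)] -> total=2
Click 3 (3,4) count=0: revealed 12 new [(2,3) (2,4) (2,5) (3,3) (3,4) (3,5) (4,3) (4,4) (4,5) (5,3) (5,4) (5,5)] -> total=14
Click 4 (5,2) count=1: revealed 1 new [(5,2)] -> total=15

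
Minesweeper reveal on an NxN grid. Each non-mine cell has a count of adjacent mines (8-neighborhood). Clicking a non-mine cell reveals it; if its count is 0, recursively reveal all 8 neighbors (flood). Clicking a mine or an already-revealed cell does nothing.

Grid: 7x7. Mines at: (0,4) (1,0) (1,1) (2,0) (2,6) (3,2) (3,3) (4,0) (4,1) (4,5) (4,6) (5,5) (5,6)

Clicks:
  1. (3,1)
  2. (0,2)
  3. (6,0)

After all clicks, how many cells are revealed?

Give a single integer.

Answer: 15

Derivation:
Click 1 (3,1) count=4: revealed 1 new [(3,1)] -> total=1
Click 2 (0,2) count=1: revealed 1 new [(0,2)] -> total=2
Click 3 (6,0) count=0: revealed 13 new [(4,2) (4,3) (4,4) (5,0) (5,1) (5,2) (5,3) (5,4) (6,0) (6,1) (6,2) (6,3) (6,4)] -> total=15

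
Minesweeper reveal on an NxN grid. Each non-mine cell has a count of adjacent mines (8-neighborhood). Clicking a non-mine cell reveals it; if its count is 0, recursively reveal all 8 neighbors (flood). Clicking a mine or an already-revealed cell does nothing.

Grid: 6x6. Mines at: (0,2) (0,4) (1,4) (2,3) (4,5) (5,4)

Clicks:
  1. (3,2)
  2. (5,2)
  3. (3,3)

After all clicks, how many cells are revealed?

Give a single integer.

Click 1 (3,2) count=1: revealed 1 new [(3,2)] -> total=1
Click 2 (5,2) count=0: revealed 19 new [(0,0) (0,1) (1,0) (1,1) (1,2) (2,0) (2,1) (2,2) (3,0) (3,1) (3,3) (4,0) (4,1) (4,2) (4,3) (5,0) (5,1) (5,2) (5,3)] -> total=20
Click 3 (3,3) count=1: revealed 0 new [(none)] -> total=20

Answer: 20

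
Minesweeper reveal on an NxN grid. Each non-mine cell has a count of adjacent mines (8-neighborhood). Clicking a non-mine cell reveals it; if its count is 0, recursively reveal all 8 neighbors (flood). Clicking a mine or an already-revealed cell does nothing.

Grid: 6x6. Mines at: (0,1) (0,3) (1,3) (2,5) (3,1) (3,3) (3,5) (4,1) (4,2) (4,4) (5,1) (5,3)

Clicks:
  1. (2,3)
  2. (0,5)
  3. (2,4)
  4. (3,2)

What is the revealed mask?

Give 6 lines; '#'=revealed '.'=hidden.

Answer: ....##
....##
...##.
..#...
......
......

Derivation:
Click 1 (2,3) count=2: revealed 1 new [(2,3)] -> total=1
Click 2 (0,5) count=0: revealed 4 new [(0,4) (0,5) (1,4) (1,5)] -> total=5
Click 3 (2,4) count=4: revealed 1 new [(2,4)] -> total=6
Click 4 (3,2) count=4: revealed 1 new [(3,2)] -> total=7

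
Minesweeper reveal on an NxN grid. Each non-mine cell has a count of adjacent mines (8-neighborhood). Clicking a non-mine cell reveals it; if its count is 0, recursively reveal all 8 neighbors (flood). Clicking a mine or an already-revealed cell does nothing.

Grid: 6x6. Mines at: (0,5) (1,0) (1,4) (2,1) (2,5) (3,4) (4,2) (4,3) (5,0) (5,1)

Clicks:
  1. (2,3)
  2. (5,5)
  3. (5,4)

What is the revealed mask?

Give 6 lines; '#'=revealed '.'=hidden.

Answer: ......
......
...#..
......
....##
....##

Derivation:
Click 1 (2,3) count=2: revealed 1 new [(2,3)] -> total=1
Click 2 (5,5) count=0: revealed 4 new [(4,4) (4,5) (5,4) (5,5)] -> total=5
Click 3 (5,4) count=1: revealed 0 new [(none)] -> total=5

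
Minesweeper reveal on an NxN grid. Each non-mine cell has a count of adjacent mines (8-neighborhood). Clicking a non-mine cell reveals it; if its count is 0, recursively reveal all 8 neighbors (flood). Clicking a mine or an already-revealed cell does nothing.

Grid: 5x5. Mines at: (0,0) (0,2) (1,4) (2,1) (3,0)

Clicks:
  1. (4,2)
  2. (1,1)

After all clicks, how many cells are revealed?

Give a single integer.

Click 1 (4,2) count=0: revealed 11 new [(2,2) (2,3) (2,4) (3,1) (3,2) (3,3) (3,4) (4,1) (4,2) (4,3) (4,4)] -> total=11
Click 2 (1,1) count=3: revealed 1 new [(1,1)] -> total=12

Answer: 12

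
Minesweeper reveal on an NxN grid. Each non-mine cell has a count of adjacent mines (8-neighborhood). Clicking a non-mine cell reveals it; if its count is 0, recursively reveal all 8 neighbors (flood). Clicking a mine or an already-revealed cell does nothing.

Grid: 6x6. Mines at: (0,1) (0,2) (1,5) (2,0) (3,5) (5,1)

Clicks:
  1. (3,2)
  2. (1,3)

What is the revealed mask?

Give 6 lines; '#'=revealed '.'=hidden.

Answer: ......
.####.
.####.
.####.
.#####
..####

Derivation:
Click 1 (3,2) count=0: revealed 21 new [(1,1) (1,2) (1,3) (1,4) (2,1) (2,2) (2,3) (2,4) (3,1) (3,2) (3,3) (3,4) (4,1) (4,2) (4,3) (4,4) (4,5) (5,2) (5,3) (5,4) (5,5)] -> total=21
Click 2 (1,3) count=1: revealed 0 new [(none)] -> total=21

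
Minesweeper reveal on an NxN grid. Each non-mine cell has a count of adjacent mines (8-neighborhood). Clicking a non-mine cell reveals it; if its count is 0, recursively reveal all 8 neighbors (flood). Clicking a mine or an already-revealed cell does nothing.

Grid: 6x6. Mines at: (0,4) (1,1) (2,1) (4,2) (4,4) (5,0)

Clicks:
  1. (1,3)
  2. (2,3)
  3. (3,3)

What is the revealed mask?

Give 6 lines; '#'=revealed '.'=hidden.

Click 1 (1,3) count=1: revealed 1 new [(1,3)] -> total=1
Click 2 (2,3) count=0: revealed 11 new [(1,2) (1,4) (1,5) (2,2) (2,3) (2,4) (2,5) (3,2) (3,3) (3,4) (3,5)] -> total=12
Click 3 (3,3) count=2: revealed 0 new [(none)] -> total=12

Answer: ......
..####
..####
..####
......
......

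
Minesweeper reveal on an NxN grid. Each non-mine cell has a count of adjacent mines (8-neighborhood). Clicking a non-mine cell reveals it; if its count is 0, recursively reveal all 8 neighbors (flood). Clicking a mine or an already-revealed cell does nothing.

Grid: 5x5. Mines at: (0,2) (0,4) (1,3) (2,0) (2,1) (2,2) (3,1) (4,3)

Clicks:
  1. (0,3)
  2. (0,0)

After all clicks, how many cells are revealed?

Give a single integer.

Answer: 5

Derivation:
Click 1 (0,3) count=3: revealed 1 new [(0,3)] -> total=1
Click 2 (0,0) count=0: revealed 4 new [(0,0) (0,1) (1,0) (1,1)] -> total=5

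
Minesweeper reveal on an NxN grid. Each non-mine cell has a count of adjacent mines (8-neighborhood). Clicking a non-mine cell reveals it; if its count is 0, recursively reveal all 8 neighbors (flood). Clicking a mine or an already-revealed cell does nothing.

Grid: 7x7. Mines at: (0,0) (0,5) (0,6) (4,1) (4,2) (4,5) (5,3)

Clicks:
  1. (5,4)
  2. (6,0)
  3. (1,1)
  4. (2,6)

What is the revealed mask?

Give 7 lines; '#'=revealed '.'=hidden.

Click 1 (5,4) count=2: revealed 1 new [(5,4)] -> total=1
Click 2 (6,0) count=0: revealed 6 new [(5,0) (5,1) (5,2) (6,0) (6,1) (6,2)] -> total=7
Click 3 (1,1) count=1: revealed 1 new [(1,1)] -> total=8
Click 4 (2,6) count=0: revealed 24 new [(0,1) (0,2) (0,3) (0,4) (1,0) (1,2) (1,3) (1,4) (1,5) (1,6) (2,0) (2,1) (2,2) (2,3) (2,4) (2,5) (2,6) (3,0) (3,1) (3,2) (3,3) (3,4) (3,5) (3,6)] -> total=32

Answer: .####..
#######
#######
#######
.......
###.#..
###....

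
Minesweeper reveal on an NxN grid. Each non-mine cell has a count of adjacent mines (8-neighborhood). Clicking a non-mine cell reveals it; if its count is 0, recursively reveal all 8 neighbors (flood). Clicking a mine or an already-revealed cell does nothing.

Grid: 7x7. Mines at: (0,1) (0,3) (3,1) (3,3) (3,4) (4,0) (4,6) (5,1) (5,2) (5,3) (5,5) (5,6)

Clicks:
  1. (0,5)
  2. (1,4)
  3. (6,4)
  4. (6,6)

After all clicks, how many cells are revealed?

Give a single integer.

Answer: 13

Derivation:
Click 1 (0,5) count=0: revealed 11 new [(0,4) (0,5) (0,6) (1,4) (1,5) (1,6) (2,4) (2,5) (2,6) (3,5) (3,6)] -> total=11
Click 2 (1,4) count=1: revealed 0 new [(none)] -> total=11
Click 3 (6,4) count=2: revealed 1 new [(6,4)] -> total=12
Click 4 (6,6) count=2: revealed 1 new [(6,6)] -> total=13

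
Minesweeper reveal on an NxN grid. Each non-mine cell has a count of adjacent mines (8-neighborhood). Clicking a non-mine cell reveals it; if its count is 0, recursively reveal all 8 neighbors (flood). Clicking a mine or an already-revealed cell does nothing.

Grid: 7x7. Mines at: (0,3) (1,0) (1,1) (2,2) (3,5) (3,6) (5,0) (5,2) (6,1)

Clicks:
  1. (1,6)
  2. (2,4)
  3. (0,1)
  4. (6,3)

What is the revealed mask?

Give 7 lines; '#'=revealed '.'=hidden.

Answer: .#..###
....###
....###
.......
.......
.......
...#...

Derivation:
Click 1 (1,6) count=0: revealed 9 new [(0,4) (0,5) (0,6) (1,4) (1,5) (1,6) (2,4) (2,5) (2,6)] -> total=9
Click 2 (2,4) count=1: revealed 0 new [(none)] -> total=9
Click 3 (0,1) count=2: revealed 1 new [(0,1)] -> total=10
Click 4 (6,3) count=1: revealed 1 new [(6,3)] -> total=11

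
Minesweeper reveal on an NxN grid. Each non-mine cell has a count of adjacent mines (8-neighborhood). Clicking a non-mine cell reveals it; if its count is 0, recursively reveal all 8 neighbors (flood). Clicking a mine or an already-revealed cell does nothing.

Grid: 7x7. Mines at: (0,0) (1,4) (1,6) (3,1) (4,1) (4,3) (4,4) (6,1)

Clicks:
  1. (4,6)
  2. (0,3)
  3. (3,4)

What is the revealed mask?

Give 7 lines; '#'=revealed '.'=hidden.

Answer: ...#...
.......
.....##
....###
.....##
..#####
..#####

Derivation:
Click 1 (4,6) count=0: revealed 16 new [(2,5) (2,6) (3,5) (3,6) (4,5) (4,6) (5,2) (5,3) (5,4) (5,5) (5,6) (6,2) (6,3) (6,4) (6,5) (6,6)] -> total=16
Click 2 (0,3) count=1: revealed 1 new [(0,3)] -> total=17
Click 3 (3,4) count=2: revealed 1 new [(3,4)] -> total=18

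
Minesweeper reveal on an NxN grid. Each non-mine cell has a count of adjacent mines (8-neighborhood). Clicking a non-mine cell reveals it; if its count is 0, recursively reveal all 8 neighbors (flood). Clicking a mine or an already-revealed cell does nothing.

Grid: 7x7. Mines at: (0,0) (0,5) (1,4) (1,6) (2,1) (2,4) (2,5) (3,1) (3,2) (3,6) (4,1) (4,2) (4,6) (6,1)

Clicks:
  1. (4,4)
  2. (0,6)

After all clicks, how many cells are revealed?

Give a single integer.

Click 1 (4,4) count=0: revealed 16 new [(3,3) (3,4) (3,5) (4,3) (4,4) (4,5) (5,2) (5,3) (5,4) (5,5) (5,6) (6,2) (6,3) (6,4) (6,5) (6,6)] -> total=16
Click 2 (0,6) count=2: revealed 1 new [(0,6)] -> total=17

Answer: 17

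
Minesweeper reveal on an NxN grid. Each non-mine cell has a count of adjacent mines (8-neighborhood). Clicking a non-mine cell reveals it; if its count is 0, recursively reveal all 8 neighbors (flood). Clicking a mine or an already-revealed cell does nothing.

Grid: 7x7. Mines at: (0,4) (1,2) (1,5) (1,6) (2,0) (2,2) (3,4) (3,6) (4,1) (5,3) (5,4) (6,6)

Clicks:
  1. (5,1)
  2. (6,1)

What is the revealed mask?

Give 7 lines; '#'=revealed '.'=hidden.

Click 1 (5,1) count=1: revealed 1 new [(5,1)] -> total=1
Click 2 (6,1) count=0: revealed 5 new [(5,0) (5,2) (6,0) (6,1) (6,2)] -> total=6

Answer: .......
.......
.......
.......
.......
###....
###....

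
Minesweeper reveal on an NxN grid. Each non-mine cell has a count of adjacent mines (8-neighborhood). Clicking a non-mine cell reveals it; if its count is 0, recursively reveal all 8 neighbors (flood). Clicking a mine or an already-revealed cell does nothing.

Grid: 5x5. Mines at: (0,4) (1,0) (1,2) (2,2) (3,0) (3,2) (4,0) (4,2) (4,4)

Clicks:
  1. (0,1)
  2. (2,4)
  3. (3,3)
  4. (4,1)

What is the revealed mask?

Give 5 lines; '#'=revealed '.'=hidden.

Answer: .#...
...##
...##
...##
.#...

Derivation:
Click 1 (0,1) count=2: revealed 1 new [(0,1)] -> total=1
Click 2 (2,4) count=0: revealed 6 new [(1,3) (1,4) (2,3) (2,4) (3,3) (3,4)] -> total=7
Click 3 (3,3) count=4: revealed 0 new [(none)] -> total=7
Click 4 (4,1) count=4: revealed 1 new [(4,1)] -> total=8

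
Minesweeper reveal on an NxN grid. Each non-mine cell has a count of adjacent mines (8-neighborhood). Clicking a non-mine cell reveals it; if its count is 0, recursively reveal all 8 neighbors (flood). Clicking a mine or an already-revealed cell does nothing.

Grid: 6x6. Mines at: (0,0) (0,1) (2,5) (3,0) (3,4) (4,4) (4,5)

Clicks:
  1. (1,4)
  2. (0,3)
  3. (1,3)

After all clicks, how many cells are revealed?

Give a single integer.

Answer: 24

Derivation:
Click 1 (1,4) count=1: revealed 1 new [(1,4)] -> total=1
Click 2 (0,3) count=0: revealed 23 new [(0,2) (0,3) (0,4) (0,5) (1,1) (1,2) (1,3) (1,5) (2,1) (2,2) (2,3) (2,4) (3,1) (3,2) (3,3) (4,0) (4,1) (4,2) (4,3) (5,0) (5,1) (5,2) (5,3)] -> total=24
Click 3 (1,3) count=0: revealed 0 new [(none)] -> total=24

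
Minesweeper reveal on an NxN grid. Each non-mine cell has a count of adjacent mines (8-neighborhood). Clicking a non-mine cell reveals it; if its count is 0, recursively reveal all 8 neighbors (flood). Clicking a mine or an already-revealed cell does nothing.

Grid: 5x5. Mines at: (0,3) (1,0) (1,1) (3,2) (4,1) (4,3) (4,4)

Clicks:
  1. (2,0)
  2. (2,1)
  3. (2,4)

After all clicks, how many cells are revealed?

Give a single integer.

Answer: 8

Derivation:
Click 1 (2,0) count=2: revealed 1 new [(2,0)] -> total=1
Click 2 (2,1) count=3: revealed 1 new [(2,1)] -> total=2
Click 3 (2,4) count=0: revealed 6 new [(1,3) (1,4) (2,3) (2,4) (3,3) (3,4)] -> total=8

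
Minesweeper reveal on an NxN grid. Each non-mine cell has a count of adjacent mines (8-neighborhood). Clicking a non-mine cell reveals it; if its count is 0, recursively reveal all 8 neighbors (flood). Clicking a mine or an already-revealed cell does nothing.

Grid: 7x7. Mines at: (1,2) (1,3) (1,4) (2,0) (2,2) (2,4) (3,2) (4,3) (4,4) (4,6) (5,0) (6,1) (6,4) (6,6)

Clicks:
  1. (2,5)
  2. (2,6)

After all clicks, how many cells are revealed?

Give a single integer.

Click 1 (2,5) count=2: revealed 1 new [(2,5)] -> total=1
Click 2 (2,6) count=0: revealed 7 new [(0,5) (0,6) (1,5) (1,6) (2,6) (3,5) (3,6)] -> total=8

Answer: 8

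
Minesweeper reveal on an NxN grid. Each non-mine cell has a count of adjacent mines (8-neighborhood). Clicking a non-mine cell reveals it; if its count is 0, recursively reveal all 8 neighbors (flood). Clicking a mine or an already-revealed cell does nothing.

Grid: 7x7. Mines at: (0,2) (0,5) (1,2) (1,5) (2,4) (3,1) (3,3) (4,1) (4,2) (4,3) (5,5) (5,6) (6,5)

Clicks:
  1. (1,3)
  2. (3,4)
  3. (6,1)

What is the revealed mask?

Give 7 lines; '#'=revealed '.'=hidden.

Click 1 (1,3) count=3: revealed 1 new [(1,3)] -> total=1
Click 2 (3,4) count=3: revealed 1 new [(3,4)] -> total=2
Click 3 (6,1) count=0: revealed 10 new [(5,0) (5,1) (5,2) (5,3) (5,4) (6,0) (6,1) (6,2) (6,3) (6,4)] -> total=12

Answer: .......
...#...
.......
....#..
.......
#####..
#####..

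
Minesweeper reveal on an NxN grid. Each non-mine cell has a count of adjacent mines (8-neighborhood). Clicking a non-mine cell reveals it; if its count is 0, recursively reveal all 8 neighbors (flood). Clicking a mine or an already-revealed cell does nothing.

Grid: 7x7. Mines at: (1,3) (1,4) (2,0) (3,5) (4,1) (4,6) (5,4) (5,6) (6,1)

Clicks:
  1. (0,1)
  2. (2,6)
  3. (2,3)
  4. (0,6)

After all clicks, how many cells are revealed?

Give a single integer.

Click 1 (0,1) count=0: revealed 6 new [(0,0) (0,1) (0,2) (1,0) (1,1) (1,2)] -> total=6
Click 2 (2,6) count=1: revealed 1 new [(2,6)] -> total=7
Click 3 (2,3) count=2: revealed 1 new [(2,3)] -> total=8
Click 4 (0,6) count=0: revealed 5 new [(0,5) (0,6) (1,5) (1,6) (2,5)] -> total=13

Answer: 13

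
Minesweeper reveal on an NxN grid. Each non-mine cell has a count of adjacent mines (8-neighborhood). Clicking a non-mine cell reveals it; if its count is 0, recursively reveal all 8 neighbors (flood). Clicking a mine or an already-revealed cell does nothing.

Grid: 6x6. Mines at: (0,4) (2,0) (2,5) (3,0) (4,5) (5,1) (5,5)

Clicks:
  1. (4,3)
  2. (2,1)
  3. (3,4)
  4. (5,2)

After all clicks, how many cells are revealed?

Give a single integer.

Click 1 (4,3) count=0: revealed 24 new [(0,0) (0,1) (0,2) (0,3) (1,0) (1,1) (1,2) (1,3) (1,4) (2,1) (2,2) (2,3) (2,4) (3,1) (3,2) (3,3) (3,4) (4,1) (4,2) (4,3) (4,4) (5,2) (5,3) (5,4)] -> total=24
Click 2 (2,1) count=2: revealed 0 new [(none)] -> total=24
Click 3 (3,4) count=2: revealed 0 new [(none)] -> total=24
Click 4 (5,2) count=1: revealed 0 new [(none)] -> total=24

Answer: 24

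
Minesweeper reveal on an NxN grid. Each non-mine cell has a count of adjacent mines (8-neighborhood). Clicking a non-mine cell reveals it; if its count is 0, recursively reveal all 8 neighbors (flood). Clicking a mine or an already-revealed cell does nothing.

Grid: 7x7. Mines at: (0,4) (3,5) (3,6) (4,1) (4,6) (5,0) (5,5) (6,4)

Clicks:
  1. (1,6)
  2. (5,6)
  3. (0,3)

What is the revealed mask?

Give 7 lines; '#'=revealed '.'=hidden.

Click 1 (1,6) count=0: revealed 6 new [(0,5) (0,6) (1,5) (1,6) (2,5) (2,6)] -> total=6
Click 2 (5,6) count=2: revealed 1 new [(5,6)] -> total=7
Click 3 (0,3) count=1: revealed 1 new [(0,3)] -> total=8

Answer: ...#.##
.....##
.....##
.......
.......
......#
.......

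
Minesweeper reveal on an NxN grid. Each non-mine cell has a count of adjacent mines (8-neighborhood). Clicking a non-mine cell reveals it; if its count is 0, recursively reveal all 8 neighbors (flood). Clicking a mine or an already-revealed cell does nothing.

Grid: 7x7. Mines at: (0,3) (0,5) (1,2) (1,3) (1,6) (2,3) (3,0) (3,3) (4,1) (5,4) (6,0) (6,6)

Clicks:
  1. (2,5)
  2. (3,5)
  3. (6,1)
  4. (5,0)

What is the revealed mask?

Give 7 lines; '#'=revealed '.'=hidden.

Click 1 (2,5) count=1: revealed 1 new [(2,5)] -> total=1
Click 2 (3,5) count=0: revealed 10 new [(2,4) (2,6) (3,4) (3,5) (3,6) (4,4) (4,5) (4,6) (5,5) (5,6)] -> total=11
Click 3 (6,1) count=1: revealed 1 new [(6,1)] -> total=12
Click 4 (5,0) count=2: revealed 1 new [(5,0)] -> total=13

Answer: .......
.......
....###
....###
....###
#....##
.#.....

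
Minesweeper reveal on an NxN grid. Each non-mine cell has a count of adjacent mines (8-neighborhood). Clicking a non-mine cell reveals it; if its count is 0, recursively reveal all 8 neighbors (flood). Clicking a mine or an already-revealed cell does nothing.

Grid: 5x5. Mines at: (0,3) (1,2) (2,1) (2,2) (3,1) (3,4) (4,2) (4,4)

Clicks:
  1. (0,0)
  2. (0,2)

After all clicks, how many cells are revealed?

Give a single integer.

Answer: 5

Derivation:
Click 1 (0,0) count=0: revealed 4 new [(0,0) (0,1) (1,0) (1,1)] -> total=4
Click 2 (0,2) count=2: revealed 1 new [(0,2)] -> total=5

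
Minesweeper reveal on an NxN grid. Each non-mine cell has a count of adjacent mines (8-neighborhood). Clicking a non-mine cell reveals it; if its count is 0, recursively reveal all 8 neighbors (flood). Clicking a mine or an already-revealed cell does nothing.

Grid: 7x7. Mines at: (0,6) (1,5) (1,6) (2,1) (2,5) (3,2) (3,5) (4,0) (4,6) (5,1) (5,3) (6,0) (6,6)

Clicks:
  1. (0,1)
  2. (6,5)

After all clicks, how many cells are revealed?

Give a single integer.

Answer: 14

Derivation:
Click 1 (0,1) count=0: revealed 13 new [(0,0) (0,1) (0,2) (0,3) (0,4) (1,0) (1,1) (1,2) (1,3) (1,4) (2,2) (2,3) (2,4)] -> total=13
Click 2 (6,5) count=1: revealed 1 new [(6,5)] -> total=14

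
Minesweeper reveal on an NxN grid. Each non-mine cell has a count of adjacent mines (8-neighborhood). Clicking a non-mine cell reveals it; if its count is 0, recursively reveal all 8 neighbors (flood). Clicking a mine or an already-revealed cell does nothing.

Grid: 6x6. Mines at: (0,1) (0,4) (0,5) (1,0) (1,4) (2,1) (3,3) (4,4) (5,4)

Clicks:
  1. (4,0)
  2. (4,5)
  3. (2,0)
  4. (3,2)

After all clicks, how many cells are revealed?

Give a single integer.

Click 1 (4,0) count=0: revealed 11 new [(3,0) (3,1) (3,2) (4,0) (4,1) (4,2) (4,3) (5,0) (5,1) (5,2) (5,3)] -> total=11
Click 2 (4,5) count=2: revealed 1 new [(4,5)] -> total=12
Click 3 (2,0) count=2: revealed 1 new [(2,0)] -> total=13
Click 4 (3,2) count=2: revealed 0 new [(none)] -> total=13

Answer: 13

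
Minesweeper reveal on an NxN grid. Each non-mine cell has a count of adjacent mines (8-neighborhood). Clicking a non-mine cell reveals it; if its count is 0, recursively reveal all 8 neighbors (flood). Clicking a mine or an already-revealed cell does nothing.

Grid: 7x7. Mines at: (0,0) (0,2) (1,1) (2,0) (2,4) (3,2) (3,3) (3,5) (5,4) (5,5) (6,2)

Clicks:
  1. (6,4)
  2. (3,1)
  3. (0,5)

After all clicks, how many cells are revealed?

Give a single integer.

Click 1 (6,4) count=2: revealed 1 new [(6,4)] -> total=1
Click 2 (3,1) count=2: revealed 1 new [(3,1)] -> total=2
Click 3 (0,5) count=0: revealed 10 new [(0,3) (0,4) (0,5) (0,6) (1,3) (1,4) (1,5) (1,6) (2,5) (2,6)] -> total=12

Answer: 12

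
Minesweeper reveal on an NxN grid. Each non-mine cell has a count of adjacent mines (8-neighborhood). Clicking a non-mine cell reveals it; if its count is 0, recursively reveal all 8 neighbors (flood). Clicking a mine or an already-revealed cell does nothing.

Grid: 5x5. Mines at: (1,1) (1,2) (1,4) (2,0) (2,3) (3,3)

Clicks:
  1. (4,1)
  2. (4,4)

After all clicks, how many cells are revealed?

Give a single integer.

Answer: 7

Derivation:
Click 1 (4,1) count=0: revealed 6 new [(3,0) (3,1) (3,2) (4,0) (4,1) (4,2)] -> total=6
Click 2 (4,4) count=1: revealed 1 new [(4,4)] -> total=7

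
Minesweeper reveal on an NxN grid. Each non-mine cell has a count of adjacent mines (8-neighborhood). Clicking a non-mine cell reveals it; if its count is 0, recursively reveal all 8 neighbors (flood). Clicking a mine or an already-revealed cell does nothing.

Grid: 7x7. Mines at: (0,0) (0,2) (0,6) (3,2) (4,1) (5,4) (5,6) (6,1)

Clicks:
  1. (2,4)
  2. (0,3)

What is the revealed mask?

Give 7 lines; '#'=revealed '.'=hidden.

Click 1 (2,4) count=0: revealed 19 new [(0,3) (0,4) (0,5) (1,3) (1,4) (1,5) (1,6) (2,3) (2,4) (2,5) (2,6) (3,3) (3,4) (3,5) (3,6) (4,3) (4,4) (4,5) (4,6)] -> total=19
Click 2 (0,3) count=1: revealed 0 new [(none)] -> total=19

Answer: ...###.
...####
...####
...####
...####
.......
.......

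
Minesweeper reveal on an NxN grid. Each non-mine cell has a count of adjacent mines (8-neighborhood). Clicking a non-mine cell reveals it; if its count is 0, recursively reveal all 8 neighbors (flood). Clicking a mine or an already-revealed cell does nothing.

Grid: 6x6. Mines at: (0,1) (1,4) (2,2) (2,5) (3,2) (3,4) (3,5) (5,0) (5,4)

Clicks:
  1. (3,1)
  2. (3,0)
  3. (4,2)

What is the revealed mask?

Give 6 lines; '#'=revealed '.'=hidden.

Click 1 (3,1) count=2: revealed 1 new [(3,1)] -> total=1
Click 2 (3,0) count=0: revealed 7 new [(1,0) (1,1) (2,0) (2,1) (3,0) (4,0) (4,1)] -> total=8
Click 3 (4,2) count=1: revealed 1 new [(4,2)] -> total=9

Answer: ......
##....
##....
##....
###...
......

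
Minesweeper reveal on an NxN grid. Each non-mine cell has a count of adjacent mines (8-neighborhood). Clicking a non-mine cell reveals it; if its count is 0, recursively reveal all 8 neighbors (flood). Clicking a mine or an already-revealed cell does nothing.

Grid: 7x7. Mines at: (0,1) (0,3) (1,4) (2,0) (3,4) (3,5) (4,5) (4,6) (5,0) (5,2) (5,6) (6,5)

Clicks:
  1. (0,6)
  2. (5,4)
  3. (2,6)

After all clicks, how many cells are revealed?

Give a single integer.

Answer: 7

Derivation:
Click 1 (0,6) count=0: revealed 6 new [(0,5) (0,6) (1,5) (1,6) (2,5) (2,6)] -> total=6
Click 2 (5,4) count=2: revealed 1 new [(5,4)] -> total=7
Click 3 (2,6) count=1: revealed 0 new [(none)] -> total=7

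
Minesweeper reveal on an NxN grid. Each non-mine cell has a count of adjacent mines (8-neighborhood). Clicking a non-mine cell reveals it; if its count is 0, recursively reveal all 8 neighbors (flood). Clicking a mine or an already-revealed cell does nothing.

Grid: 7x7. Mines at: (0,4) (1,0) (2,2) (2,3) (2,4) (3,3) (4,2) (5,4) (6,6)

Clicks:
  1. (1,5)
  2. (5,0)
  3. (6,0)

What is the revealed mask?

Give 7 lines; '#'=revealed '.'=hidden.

Answer: .......
.....#.
##.....
##.....
##.....
####...
####...

Derivation:
Click 1 (1,5) count=2: revealed 1 new [(1,5)] -> total=1
Click 2 (5,0) count=0: revealed 14 new [(2,0) (2,1) (3,0) (3,1) (4,0) (4,1) (5,0) (5,1) (5,2) (5,3) (6,0) (6,1) (6,2) (6,3)] -> total=15
Click 3 (6,0) count=0: revealed 0 new [(none)] -> total=15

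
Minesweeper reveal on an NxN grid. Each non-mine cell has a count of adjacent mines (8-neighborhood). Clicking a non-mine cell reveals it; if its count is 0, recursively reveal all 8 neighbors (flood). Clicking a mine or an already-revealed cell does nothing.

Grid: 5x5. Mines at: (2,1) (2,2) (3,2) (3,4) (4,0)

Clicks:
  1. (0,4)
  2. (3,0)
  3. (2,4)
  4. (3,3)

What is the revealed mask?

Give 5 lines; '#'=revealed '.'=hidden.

Click 1 (0,4) count=0: revealed 12 new [(0,0) (0,1) (0,2) (0,3) (0,4) (1,0) (1,1) (1,2) (1,3) (1,4) (2,3) (2,4)] -> total=12
Click 2 (3,0) count=2: revealed 1 new [(3,0)] -> total=13
Click 3 (2,4) count=1: revealed 0 new [(none)] -> total=13
Click 4 (3,3) count=3: revealed 1 new [(3,3)] -> total=14

Answer: #####
#####
...##
#..#.
.....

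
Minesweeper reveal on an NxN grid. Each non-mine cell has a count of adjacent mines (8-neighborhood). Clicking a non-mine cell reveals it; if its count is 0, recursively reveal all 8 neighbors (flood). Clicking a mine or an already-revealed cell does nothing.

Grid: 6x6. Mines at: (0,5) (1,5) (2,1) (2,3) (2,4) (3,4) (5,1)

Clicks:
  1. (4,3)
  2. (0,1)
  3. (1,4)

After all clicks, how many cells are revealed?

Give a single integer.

Answer: 11

Derivation:
Click 1 (4,3) count=1: revealed 1 new [(4,3)] -> total=1
Click 2 (0,1) count=0: revealed 10 new [(0,0) (0,1) (0,2) (0,3) (0,4) (1,0) (1,1) (1,2) (1,3) (1,4)] -> total=11
Click 3 (1,4) count=4: revealed 0 new [(none)] -> total=11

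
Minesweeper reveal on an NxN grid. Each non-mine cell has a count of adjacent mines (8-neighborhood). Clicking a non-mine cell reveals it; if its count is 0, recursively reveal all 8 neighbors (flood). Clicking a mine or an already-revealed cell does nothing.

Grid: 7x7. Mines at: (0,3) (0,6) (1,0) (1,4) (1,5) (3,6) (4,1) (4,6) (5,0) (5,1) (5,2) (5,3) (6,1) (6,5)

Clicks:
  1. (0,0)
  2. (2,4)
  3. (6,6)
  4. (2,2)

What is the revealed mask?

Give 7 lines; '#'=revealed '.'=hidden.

Answer: #......
.###...
.#####.
.#####.
..####.
.......
......#

Derivation:
Click 1 (0,0) count=1: revealed 1 new [(0,0)] -> total=1
Click 2 (2,4) count=2: revealed 1 new [(2,4)] -> total=2
Click 3 (6,6) count=1: revealed 1 new [(6,6)] -> total=3
Click 4 (2,2) count=0: revealed 16 new [(1,1) (1,2) (1,3) (2,1) (2,2) (2,3) (2,5) (3,1) (3,2) (3,3) (3,4) (3,5) (4,2) (4,3) (4,4) (4,5)] -> total=19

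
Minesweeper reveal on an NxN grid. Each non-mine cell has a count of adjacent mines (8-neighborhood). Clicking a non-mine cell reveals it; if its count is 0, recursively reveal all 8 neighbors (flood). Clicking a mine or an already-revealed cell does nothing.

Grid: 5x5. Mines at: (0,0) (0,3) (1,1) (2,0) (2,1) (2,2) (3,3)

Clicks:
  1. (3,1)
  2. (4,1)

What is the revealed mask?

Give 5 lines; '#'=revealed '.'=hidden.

Answer: .....
.....
.....
###..
###..

Derivation:
Click 1 (3,1) count=3: revealed 1 new [(3,1)] -> total=1
Click 2 (4,1) count=0: revealed 5 new [(3,0) (3,2) (4,0) (4,1) (4,2)] -> total=6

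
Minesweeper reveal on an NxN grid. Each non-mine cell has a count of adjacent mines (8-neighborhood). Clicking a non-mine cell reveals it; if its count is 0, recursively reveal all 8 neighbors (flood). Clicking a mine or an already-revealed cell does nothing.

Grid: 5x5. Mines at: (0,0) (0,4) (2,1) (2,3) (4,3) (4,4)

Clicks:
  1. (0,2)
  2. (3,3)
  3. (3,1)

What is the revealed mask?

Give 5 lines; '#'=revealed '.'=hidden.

Click 1 (0,2) count=0: revealed 6 new [(0,1) (0,2) (0,3) (1,1) (1,2) (1,3)] -> total=6
Click 2 (3,3) count=3: revealed 1 new [(3,3)] -> total=7
Click 3 (3,1) count=1: revealed 1 new [(3,1)] -> total=8

Answer: .###.
.###.
.....
.#.#.
.....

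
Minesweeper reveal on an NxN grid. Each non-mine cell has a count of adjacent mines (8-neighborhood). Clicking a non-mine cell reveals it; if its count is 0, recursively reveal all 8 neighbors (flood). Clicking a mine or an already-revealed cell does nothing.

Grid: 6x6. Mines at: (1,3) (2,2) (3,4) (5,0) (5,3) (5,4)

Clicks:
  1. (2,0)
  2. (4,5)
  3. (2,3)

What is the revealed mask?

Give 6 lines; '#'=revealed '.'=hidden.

Click 1 (2,0) count=0: revealed 12 new [(0,0) (0,1) (0,2) (1,0) (1,1) (1,2) (2,0) (2,1) (3,0) (3,1) (4,0) (4,1)] -> total=12
Click 2 (4,5) count=2: revealed 1 new [(4,5)] -> total=13
Click 3 (2,3) count=3: revealed 1 new [(2,3)] -> total=14

Answer: ###...
###...
##.#..
##....
##...#
......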